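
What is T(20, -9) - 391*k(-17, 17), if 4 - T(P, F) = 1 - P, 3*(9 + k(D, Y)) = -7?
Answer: 13363/3 ≈ 4454.3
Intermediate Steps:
k(D, Y) = -34/3 (k(D, Y) = -9 + (1/3)*(-7) = -9 - 7/3 = -34/3)
T(P, F) = 3 + P (T(P, F) = 4 - (1 - P) = 4 + (-1 + P) = 3 + P)
T(20, -9) - 391*k(-17, 17) = (3 + 20) - 391*(-34/3) = 23 + 13294/3 = 13363/3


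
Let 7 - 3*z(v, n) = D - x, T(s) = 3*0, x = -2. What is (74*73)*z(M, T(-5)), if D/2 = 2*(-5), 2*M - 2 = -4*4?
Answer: 135050/3 ≈ 45017.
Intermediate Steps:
M = -7 (M = 1 + (-4*4)/2 = 1 + (½)*(-16) = 1 - 8 = -7)
D = -20 (D = 2*(2*(-5)) = 2*(-10) = -20)
T(s) = 0
z(v, n) = 25/3 (z(v, n) = 7/3 - (-20 - 1*(-2))/3 = 7/3 - (-20 + 2)/3 = 7/3 - ⅓*(-18) = 7/3 + 6 = 25/3)
(74*73)*z(M, T(-5)) = (74*73)*(25/3) = 5402*(25/3) = 135050/3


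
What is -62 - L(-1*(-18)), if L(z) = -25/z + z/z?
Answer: -1109/18 ≈ -61.611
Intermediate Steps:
L(z) = 1 - 25/z (L(z) = -25/z + 1 = 1 - 25/z)
-62 - L(-1*(-18)) = -62 - (-25 - 1*(-18))/((-1*(-18))) = -62 - (-25 + 18)/18 = -62 - (-7)/18 = -62 - 1*(-7/18) = -62 + 7/18 = -1109/18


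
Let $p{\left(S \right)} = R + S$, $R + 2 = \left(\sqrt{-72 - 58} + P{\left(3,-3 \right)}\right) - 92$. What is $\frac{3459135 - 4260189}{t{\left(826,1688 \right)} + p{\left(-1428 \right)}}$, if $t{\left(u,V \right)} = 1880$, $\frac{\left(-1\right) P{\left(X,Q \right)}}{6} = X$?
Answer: $- \frac{27235836}{11573} + \frac{400527 i \sqrt{130}}{57865} \approx -2353.4 + 78.92 i$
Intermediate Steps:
$P{\left(X,Q \right)} = - 6 X$
$R = -112 + i \sqrt{130}$ ($R = -2 - \left(110 - \sqrt{-72 - 58}\right) = -2 - \left(110 - i \sqrt{130}\right) = -112 + i \sqrt{130} \approx -112.0 + 11.402 i$)
$p{\left(S \right)} = -112 + S + i \sqrt{130}$ ($p{\left(S \right)} = \left(-112 + i \sqrt{130}\right) + S = -112 + S + i \sqrt{130}$)
$\frac{3459135 - 4260189}{t{\left(826,1688 \right)} + p{\left(-1428 \right)}} = \frac{3459135 - 4260189}{1880 - \left(1540 - i \sqrt{130}\right)} = - \frac{801054}{1880 - \left(1540 - i \sqrt{130}\right)} = - \frac{801054}{340 + i \sqrt{130}}$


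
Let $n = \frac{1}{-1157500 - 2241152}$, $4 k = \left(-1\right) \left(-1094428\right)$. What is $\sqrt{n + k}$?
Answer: $\frac{\sqrt{87788595165671541}}{566442} \approx 523.07$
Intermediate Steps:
$k = 273607$ ($k = \frac{\left(-1\right) \left(-1094428\right)}{4} = \frac{1}{4} \cdot 1094428 = 273607$)
$n = - \frac{1}{3398652}$ ($n = \frac{1}{-3398652} = - \frac{1}{3398652} \approx -2.9423 \cdot 10^{-7}$)
$\sqrt{n + k} = \sqrt{- \frac{1}{3398652} + 273607} = \sqrt{\frac{929894977763}{3398652}} = \frac{\sqrt{87788595165671541}}{566442}$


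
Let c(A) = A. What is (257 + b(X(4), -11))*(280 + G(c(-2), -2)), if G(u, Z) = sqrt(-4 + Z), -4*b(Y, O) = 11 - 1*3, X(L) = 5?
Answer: 71400 + 255*I*sqrt(6) ≈ 71400.0 + 624.62*I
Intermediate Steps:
b(Y, O) = -2 (b(Y, O) = -(11 - 1*3)/4 = -(11 - 3)/4 = -1/4*8 = -2)
(257 + b(X(4), -11))*(280 + G(c(-2), -2)) = (257 - 2)*(280 + sqrt(-4 - 2)) = 255*(280 + sqrt(-6)) = 255*(280 + I*sqrt(6)) = 71400 + 255*I*sqrt(6)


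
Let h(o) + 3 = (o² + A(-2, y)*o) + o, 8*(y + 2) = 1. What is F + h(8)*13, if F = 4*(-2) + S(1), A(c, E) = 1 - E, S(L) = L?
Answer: 1189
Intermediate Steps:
y = -15/8 (y = -2 + (⅛)*1 = -2 + ⅛ = -15/8 ≈ -1.8750)
h(o) = -3 + o² + 31*o/8 (h(o) = -3 + ((o² + (1 - 1*(-15/8))*o) + o) = -3 + ((o² + (1 + 15/8)*o) + o) = -3 + ((o² + 23*o/8) + o) = -3 + (o² + 31*o/8) = -3 + o² + 31*o/8)
F = -7 (F = 4*(-2) + 1 = -8 + 1 = -7)
F + h(8)*13 = -7 + (-3 + 8² + (31/8)*8)*13 = -7 + (-3 + 64 + 31)*13 = -7 + 92*13 = -7 + 1196 = 1189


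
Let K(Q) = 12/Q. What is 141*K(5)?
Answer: 1692/5 ≈ 338.40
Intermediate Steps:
141*K(5) = 141*(12/5) = 1692/5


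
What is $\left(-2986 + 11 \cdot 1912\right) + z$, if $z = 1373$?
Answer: $19419$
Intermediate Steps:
$\left(-2986 + 11 \cdot 1912\right) + z = \left(-2986 + 11 \cdot 1912\right) + 1373 = \left(-2986 + 21032\right) + 1373 = 18046 + 1373 = 19419$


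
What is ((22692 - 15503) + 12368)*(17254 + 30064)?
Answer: 925398126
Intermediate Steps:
((22692 - 15503) + 12368)*(17254 + 30064) = (7189 + 12368)*47318 = 19557*47318 = 925398126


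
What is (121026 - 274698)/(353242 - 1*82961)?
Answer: -153672/270281 ≈ -0.56856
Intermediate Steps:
(121026 - 274698)/(353242 - 1*82961) = -153672/(353242 - 82961) = -153672/270281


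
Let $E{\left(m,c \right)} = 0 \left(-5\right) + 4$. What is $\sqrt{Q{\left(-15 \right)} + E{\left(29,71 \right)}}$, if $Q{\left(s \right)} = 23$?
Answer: $3 \sqrt{3} \approx 5.1962$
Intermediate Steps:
$E{\left(m,c \right)} = 4$ ($E{\left(m,c \right)} = 0 + 4 = 4$)
$\sqrt{Q{\left(-15 \right)} + E{\left(29,71 \right)}} = \sqrt{23 + 4} = \sqrt{27} = 3 \sqrt{3}$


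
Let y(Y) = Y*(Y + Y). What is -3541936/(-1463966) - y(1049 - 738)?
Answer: -141594484518/731983 ≈ -1.9344e+5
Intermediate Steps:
y(Y) = 2*Y² (y(Y) = Y*(2*Y) = 2*Y²)
-3541936/(-1463966) - y(1049 - 738) = -3541936/(-1463966) - 2*(1049 - 738)² = -3541936*(-1/1463966) - 2*311² = 1770968/731983 - 2*96721 = 1770968/731983 - 1*193442 = 1770968/731983 - 193442 = -141594484518/731983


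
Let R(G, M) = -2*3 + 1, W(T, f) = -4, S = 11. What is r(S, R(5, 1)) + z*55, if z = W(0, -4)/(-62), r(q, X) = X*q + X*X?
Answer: -820/31 ≈ -26.452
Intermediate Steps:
R(G, M) = -5 (R(G, M) = -6 + 1 = -5)
r(q, X) = X² + X*q (r(q, X) = X*q + X² = X² + X*q)
z = 2/31 (z = -4/(-62) = -4*(-1/62) = 2/31 ≈ 0.064516)
r(S, R(5, 1)) + z*55 = -5*(-5 + 11) + (2/31)*55 = -5*6 + 110/31 = -30 + 110/31 = -820/31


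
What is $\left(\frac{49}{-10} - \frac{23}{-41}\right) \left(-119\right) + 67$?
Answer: $\frac{239171}{410} \approx 583.34$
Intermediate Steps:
$\left(\frac{49}{-10} - \frac{23}{-41}\right) \left(-119\right) + 67 = \left(49 \left(- \frac{1}{10}\right) - - \frac{23}{41}\right) \left(-119\right) + 67 = \left(- \frac{49}{10} + \frac{23}{41}\right) \left(-119\right) + 67 = \left(- \frac{1779}{410}\right) \left(-119\right) + 67 = \frac{211701}{410} + 67 = \frac{239171}{410}$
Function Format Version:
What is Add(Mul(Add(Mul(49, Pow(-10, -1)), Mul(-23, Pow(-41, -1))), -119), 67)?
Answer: Rational(239171, 410) ≈ 583.34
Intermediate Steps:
Add(Mul(Add(Mul(49, Pow(-10, -1)), Mul(-23, Pow(-41, -1))), -119), 67) = Add(Mul(Add(Mul(49, Rational(-1, 10)), Mul(-23, Rational(-1, 41))), -119), 67) = Add(Mul(Add(Rational(-49, 10), Rational(23, 41)), -119), 67) = Add(Mul(Rational(-1779, 410), -119), 67) = Add(Rational(211701, 410), 67) = Rational(239171, 410)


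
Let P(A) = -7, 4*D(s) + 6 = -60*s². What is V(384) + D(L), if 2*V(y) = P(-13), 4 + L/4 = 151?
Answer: -5186165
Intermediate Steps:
L = 588 (L = -16 + 4*151 = -16 + 604 = 588)
D(s) = -3/2 - 15*s² (D(s) = -3/2 + (-60*s²)/4 = -3/2 - 15*s²)
V(y) = -7/2 (V(y) = (½)*(-7) = -7/2)
V(384) + D(L) = -7/2 + (-3/2 - 15*588²) = -7/2 + (-3/2 - 15*345744) = -7/2 + (-3/2 - 5186160) = -7/2 - 10372323/2 = -5186165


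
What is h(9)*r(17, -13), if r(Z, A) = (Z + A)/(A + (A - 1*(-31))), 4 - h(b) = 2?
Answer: 8/5 ≈ 1.6000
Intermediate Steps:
h(b) = 2 (h(b) = 4 - 1*2 = 4 - 2 = 2)
r(Z, A) = (A + Z)/(31 + 2*A) (r(Z, A) = (A + Z)/(A + (A + 31)) = (A + Z)/(A + (31 + A)) = (A + Z)/(31 + 2*A))
h(9)*r(17, -13) = 2*((-13 + 17)/(31 + 2*(-13))) = 2*(4/(31 - 26)) = 2*(4/5) = 8/5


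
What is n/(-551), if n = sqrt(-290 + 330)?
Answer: -2*sqrt(10)/551 ≈ -0.011478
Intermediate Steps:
n = 2*sqrt(10) (n = sqrt(40) = 2*sqrt(10) ≈ 6.3246)
n/(-551) = (2*sqrt(10))/(-551) = (2*sqrt(10))*(-1/551) = -2*sqrt(10)/551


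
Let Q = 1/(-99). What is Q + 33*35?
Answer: 114344/99 ≈ 1155.0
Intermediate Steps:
Q = -1/99 ≈ -0.010101
Q + 33*35 = -1/99 + 33*35 = -1/99 + 1155 = 114344/99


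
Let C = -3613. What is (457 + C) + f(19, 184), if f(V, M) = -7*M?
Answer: -4444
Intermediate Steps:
(457 + C) + f(19, 184) = (457 - 3613) - 7*184 = -3156 - 1288 = -4444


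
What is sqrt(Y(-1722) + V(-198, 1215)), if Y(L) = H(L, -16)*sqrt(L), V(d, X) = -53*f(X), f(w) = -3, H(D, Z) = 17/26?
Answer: sqrt(107484 + 442*I*sqrt(1722))/26 ≈ 12.655 + 1.072*I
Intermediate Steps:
H(D, Z) = 17/26 (H(D, Z) = 17*(1/26) = 17/26)
V(d, X) = 159 (V(d, X) = -53*(-3) = 159)
Y(L) = 17*sqrt(L)/26
sqrt(Y(-1722) + V(-198, 1215)) = sqrt(17*sqrt(-1722)/26 + 159) = sqrt(17*(I*sqrt(1722))/26 + 159) = sqrt(17*I*sqrt(1722)/26 + 159) = sqrt(159 + 17*I*sqrt(1722)/26)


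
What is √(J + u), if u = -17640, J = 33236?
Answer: 2*√3899 ≈ 124.88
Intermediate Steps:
√(J + u) = √(33236 - 17640) = √15596 = 2*√3899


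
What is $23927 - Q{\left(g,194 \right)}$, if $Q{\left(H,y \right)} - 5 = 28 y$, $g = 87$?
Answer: $18490$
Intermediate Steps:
$Q{\left(H,y \right)} = 5 + 28 y$
$23927 - Q{\left(g,194 \right)} = 23927 - \left(5 + 28 \cdot 194\right) = 23927 - \left(5 + 5432\right) = 23927 - 5437 = 18490$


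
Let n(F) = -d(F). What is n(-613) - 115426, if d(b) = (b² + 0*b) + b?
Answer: -490582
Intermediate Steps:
d(b) = b + b² (d(b) = (b² + 0) + b = b² + b = b + b²)
n(F) = -F*(1 + F)
n(-613) - 115426 = -1*(-613)*(1 - 613) - 115426 = -1*(-613)*(-612) - 115426 = -375156 - 115426 = -490582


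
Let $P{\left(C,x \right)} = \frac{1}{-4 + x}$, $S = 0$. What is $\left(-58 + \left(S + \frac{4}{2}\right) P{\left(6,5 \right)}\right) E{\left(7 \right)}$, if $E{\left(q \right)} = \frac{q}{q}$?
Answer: $-56$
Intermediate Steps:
$E{\left(q \right)} = 1$
$\left(-58 + \left(S + \frac{4}{2}\right) P{\left(6,5 \right)}\right) E{\left(7 \right)} = \left(-58 + \frac{0 + \frac{4}{2}}{-4 + 5}\right) 1 = \left(-58 + \frac{0 + 4 \cdot \frac{1}{2}}{1}\right) 1 = \left(-58 + \left(0 + 2\right) 1\right) 1 = \left(-58 + 2 \cdot 1\right) 1 = \left(-58 + 2\right) 1 = \left(-56\right) 1 = -56$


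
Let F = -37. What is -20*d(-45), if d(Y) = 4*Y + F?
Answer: 4340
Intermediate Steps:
d(Y) = -37 + 4*Y (d(Y) = 4*Y - 37 = -37 + 4*Y)
-20*d(-45) = -20*(-37 + 4*(-45)) = -20*(-37 - 180) = -20*(-217) = 4340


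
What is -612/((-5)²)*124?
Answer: -75888/25 ≈ -3035.5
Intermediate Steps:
-612/((-5)²)*124 = -612/25*124 = -75888/25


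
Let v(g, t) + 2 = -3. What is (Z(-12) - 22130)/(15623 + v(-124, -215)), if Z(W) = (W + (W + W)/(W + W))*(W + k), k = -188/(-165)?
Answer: -165079/117135 ≈ -1.4093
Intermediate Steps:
k = 188/165 (k = -188*(-1/165) = 188/165 ≈ 1.1394)
v(g, t) = -5 (v(g, t) = -2 - 3 = -5)
Z(W) = (1 + W)*(188/165 + W) (Z(W) = (W + (W + W)/(W + W))*(W + 188/165) = (W + (2*W)/((2*W)))*(188/165 + W) = (W + (2*W)*(1/(2*W)))*(188/165 + W) = (W + 1)*(188/165 + W) = (1 + W)*(188/165 + W))
(Z(-12) - 22130)/(15623 + v(-124, -215)) = ((188/165 + (-12)**2 + (353/165)*(-12)) - 22130)/(15623 - 5) = ((188/165 + 144 - 1412/55) - 22130)/15618 = (1792/15 - 22130)*(1/15618) = -330158/15*1/15618 = -165079/117135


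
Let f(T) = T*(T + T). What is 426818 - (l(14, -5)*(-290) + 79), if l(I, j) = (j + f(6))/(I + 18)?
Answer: 6837539/16 ≈ 4.2735e+5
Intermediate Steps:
f(T) = 2*T² (f(T) = T*(2*T) = 2*T²)
l(I, j) = (72 + j)/(18 + I) (l(I, j) = (j + 2*6²)/(I + 18) = (j + 2*36)/(18 + I) = (j + 72)/(18 + I) = (72 + j)/(18 + I))
426818 - (l(14, -5)*(-290) + 79) = 426818 - (((72 - 5)/(18 + 14))*(-290) + 79) = 426818 - ((67/32)*(-290) + 79) = 426818 - (-9715/16 + 79) = 426818 - 1*(-8451/16) = 426818 + 8451/16 = 6837539/16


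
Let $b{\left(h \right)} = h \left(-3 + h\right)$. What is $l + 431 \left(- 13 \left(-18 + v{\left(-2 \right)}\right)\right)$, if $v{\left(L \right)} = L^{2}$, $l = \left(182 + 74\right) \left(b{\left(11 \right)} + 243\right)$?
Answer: $163178$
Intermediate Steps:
$l = 84736$ ($l = \left(182 + 74\right) \left(11 \left(-3 + 11\right) + 243\right) = 256 \left(11 \cdot 8 + 243\right) = 256 \left(88 + 243\right) = 256 \cdot 331 = 84736$)
$l + 431 \left(- 13 \left(-18 + v{\left(-2 \right)}\right)\right) = 84736 + 431 \left(- 13 \left(-18 + \left(-2\right)^{2}\right)\right) = 84736 + 431 \left(- 13 \left(-18 + 4\right)\right) = 84736 + 431 \left(\left(-13\right) \left(-14\right)\right) = 84736 + 431 \cdot 182 = 84736 + 78442 = 163178$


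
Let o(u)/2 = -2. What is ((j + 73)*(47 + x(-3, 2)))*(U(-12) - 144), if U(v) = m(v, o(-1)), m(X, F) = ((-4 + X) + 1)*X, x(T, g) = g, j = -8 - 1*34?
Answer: 54684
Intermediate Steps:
o(u) = -4 (o(u) = 2*(-2) = -4)
j = -42 (j = -8 - 34 = -42)
m(X, F) = X*(-3 + X) (m(X, F) = (-3 + X)*X = X*(-3 + X))
U(v) = v*(-3 + v)
((j + 73)*(47 + x(-3, 2)))*(U(-12) - 144) = ((-42 + 73)*(47 + 2))*(-12*(-3 - 12) - 144) = (31*49)*(-12*(-15) - 144) = 1519*(180 - 144) = 1519*36 = 54684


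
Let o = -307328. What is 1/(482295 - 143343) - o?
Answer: 104169440257/338952 ≈ 3.0733e+5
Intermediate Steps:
1/(482295 - 143343) - o = 1/(482295 - 143343) - 1*(-307328) = 1/338952 + 307328 = 104169440257/338952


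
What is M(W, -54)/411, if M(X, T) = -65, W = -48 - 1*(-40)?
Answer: -65/411 ≈ -0.15815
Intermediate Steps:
W = -8 (W = -48 + 40 = -8)
M(W, -54)/411 = -65/411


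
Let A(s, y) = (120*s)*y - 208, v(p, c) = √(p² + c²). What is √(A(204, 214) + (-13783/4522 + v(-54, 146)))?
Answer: √(2186113601818 + 834632*√6058)/646 ≈ 2288.8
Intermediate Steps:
v(p, c) = √(c² + p²)
A(s, y) = -208 + 120*s*y (A(s, y) = 120*s*y - 208 = -208 + 120*s*y)
√(A(204, 214) + (-13783/4522 + v(-54, 146))) = √((-208 + 120*204*214) + (-13783/4522 + √(146² + (-54)²))) = √((-208 + 5238720) + (-13783*1/4522 + √(21316 + 2916))) = √(5238512 + (-1969/646 + √24232)) = √(5238512 + (-1969/646 + 2*√6058)) = √(3384076783/646 + 2*√6058)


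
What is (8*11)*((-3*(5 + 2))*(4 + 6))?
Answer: -18480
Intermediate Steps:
(8*11)*((-3*(5 + 2))*(4 + 6)) = 88*(-3*7*10) = 88*(-21*10) = 88*(-210) = -18480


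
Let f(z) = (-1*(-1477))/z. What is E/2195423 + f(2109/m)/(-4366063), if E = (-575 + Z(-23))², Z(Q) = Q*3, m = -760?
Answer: 201124454575688/1063974419391039 ≈ 0.18903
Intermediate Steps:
Z(Q) = 3*Q
E = 414736 (E = (-575 + 3*(-23))² = (-575 - 69)² = (-644)² = 414736)
f(z) = 1477/z
E/2195423 + f(2109/m)/(-4366063) = 414736/2195423 + (1477/((2109/(-760))))/(-4366063) = 414736*(1/2195423) + (1477/((2109*(-1/760))))*(-1/4366063) = 414736/2195423 + (1477/(-111/40))*(-1/4366063) = 414736/2195423 + (1477*(-40/111))*(-1/4366063) = 414736/2195423 - 59080/111*(-1/4366063) = 414736/2195423 + 59080/484632993 = 201124454575688/1063974419391039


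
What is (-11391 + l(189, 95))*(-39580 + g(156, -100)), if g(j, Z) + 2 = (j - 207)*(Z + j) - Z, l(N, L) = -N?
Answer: 490274040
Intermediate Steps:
g(j, Z) = -2 - Z + (-207 + j)*(Z + j) (g(j, Z) = -2 + ((j - 207)*(Z + j) - Z) = -2 + ((-207 + j)*(Z + j) - Z) = -2 + (-Z + (-207 + j)*(Z + j)) = -2 - Z + (-207 + j)*(Z + j))
(-11391 + l(189, 95))*(-39580 + g(156, -100)) = (-11391 - 1*189)*(-39580 + (-2 + 156**2 - 208*(-100) - 207*156 - 100*156)) = (-11391 - 189)*(-39580 + (-2 + 24336 + 20800 - 32292 - 15600)) = -11580*(-39580 - 2758) = -11580*(-42338) = 490274040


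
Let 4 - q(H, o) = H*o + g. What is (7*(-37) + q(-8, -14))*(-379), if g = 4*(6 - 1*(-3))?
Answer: 152737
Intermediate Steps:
g = 36 (g = 4*(6 + 3) = 4*9 = 36)
q(H, o) = -32 - H*o (q(H, o) = 4 - (H*o + 36) = 4 - (36 + H*o) = 4 + (-36 - H*o) = -32 - H*o)
(7*(-37) + q(-8, -14))*(-379) = (7*(-37) + (-32 - 1*(-8)*(-14)))*(-379) = (-259 + (-32 - 112))*(-379) = (-259 - 144)*(-379) = -403*(-379) = 152737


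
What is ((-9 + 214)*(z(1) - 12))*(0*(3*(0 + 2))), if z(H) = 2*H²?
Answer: 0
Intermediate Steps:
((-9 + 214)*(z(1) - 12))*(0*(3*(0 + 2))) = ((-9 + 214)*(2*1² - 12))*(0*(3*(0 + 2))) = (205*(2*1 - 12))*(0*(3*2)) = (205*(2 - 12))*(0*6) = (205*(-10))*0 = -2050*0 = 0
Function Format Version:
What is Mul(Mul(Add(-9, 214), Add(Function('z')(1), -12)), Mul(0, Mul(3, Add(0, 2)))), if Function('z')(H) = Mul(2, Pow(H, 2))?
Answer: 0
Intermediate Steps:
Mul(Mul(Add(-9, 214), Add(Function('z')(1), -12)), Mul(0, Mul(3, Add(0, 2)))) = Mul(Mul(Add(-9, 214), Add(Mul(2, Pow(1, 2)), -12)), Mul(0, Mul(3, Add(0, 2)))) = Mul(Mul(205, Add(Mul(2, 1), -12)), Mul(0, Mul(3, 2))) = Mul(Mul(205, Add(2, -12)), Mul(0, 6)) = Mul(Mul(205, -10), 0) = Mul(-2050, 0) = 0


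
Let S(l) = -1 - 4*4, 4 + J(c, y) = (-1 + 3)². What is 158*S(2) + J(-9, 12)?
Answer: -2686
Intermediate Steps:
J(c, y) = 0 (J(c, y) = -4 + (-1 + 3)² = -4 + 2² = -4 + 4 = 0)
S(l) = -17 (S(l) = -1 - 16 = -17)
158*S(2) + J(-9, 12) = 158*(-17) + 0 = -2686 + 0 = -2686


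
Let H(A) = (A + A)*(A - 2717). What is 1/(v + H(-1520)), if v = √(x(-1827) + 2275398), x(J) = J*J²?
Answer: -I/(-12880480*I + 3*√677346765) ≈ 7.7634e-8 - 4.7059e-10*I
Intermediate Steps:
H(A) = 2*A*(-2717 + A) (H(A) = (2*A)*(-2717 + A) = 2*A*(-2717 + A))
x(J) = J³
v = 3*I*√677346765 (v = √((-1827)³ + 2275398) = √(-6098396283 + 2275398) = √(-6096120885) = 3*I*√677346765 ≈ 78078.0*I)
1/(v + H(-1520)) = 1/(3*I*√677346765 + 2*(-1520)*(-2717 - 1520)) = 1/(3*I*√677346765 + 2*(-1520)*(-4237)) = 1/(3*I*√677346765 + 12880480) = 1/(12880480 + 3*I*√677346765)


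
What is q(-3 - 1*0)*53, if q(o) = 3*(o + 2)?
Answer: -159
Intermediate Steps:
q(o) = 6 + 3*o (q(o) = 3*(2 + o) = 6 + 3*o)
q(-3 - 1*0)*53 = (6 + 3*(-3 - 1*0))*53 = (6 + 3*(-3 + 0))*53 = (6 + 3*(-3))*53 = (6 - 9)*53 = -3*53 = -159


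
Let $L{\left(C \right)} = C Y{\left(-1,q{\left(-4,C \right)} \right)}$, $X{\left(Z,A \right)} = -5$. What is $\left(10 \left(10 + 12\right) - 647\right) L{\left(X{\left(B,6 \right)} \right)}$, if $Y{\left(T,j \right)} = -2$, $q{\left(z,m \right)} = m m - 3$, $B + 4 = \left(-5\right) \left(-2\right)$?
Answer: $-4270$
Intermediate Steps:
$B = 6$ ($B = -4 - -10 = -4 + 10 = 6$)
$q{\left(z,m \right)} = -3 + m^{2}$ ($q{\left(z,m \right)} = m^{2} - 3 = -3 + m^{2}$)
$L{\left(C \right)} = - 2 C$ ($L{\left(C \right)} = C \left(-2\right) = - 2 C$)
$\left(10 \left(10 + 12\right) - 647\right) L{\left(X{\left(B,6 \right)} \right)} = \left(10 \left(10 + 12\right) - 647\right) \left(\left(-2\right) \left(-5\right)\right) = \left(10 \cdot 22 - 647\right) 10 = \left(220 - 647\right) 10 = \left(-427\right) 10 = -4270$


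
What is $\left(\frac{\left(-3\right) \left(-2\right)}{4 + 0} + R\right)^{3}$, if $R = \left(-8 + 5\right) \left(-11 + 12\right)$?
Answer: $- \frac{27}{8} \approx -3.375$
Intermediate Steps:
$R = -3$ ($R = \left(-3\right) 1 = -3$)
$\left(\frac{\left(-3\right) \left(-2\right)}{4 + 0} + R\right)^{3} = \left(\frac{\left(-3\right) \left(-2\right)}{4 + 0} - 3\right)^{3} = \left(\frac{6}{4} - 3\right)^{3} = \left(6 \cdot \frac{1}{4} - 3\right)^{3} = \left(\frac{3}{2} - 3\right)^{3} = \left(- \frac{3}{2}\right)^{3} = - \frac{27}{8}$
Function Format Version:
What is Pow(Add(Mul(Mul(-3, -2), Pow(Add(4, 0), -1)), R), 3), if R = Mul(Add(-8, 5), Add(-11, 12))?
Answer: Rational(-27, 8) ≈ -3.3750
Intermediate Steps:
R = -3 (R = Mul(-3, 1) = -3)
Pow(Add(Mul(Mul(-3, -2), Pow(Add(4, 0), -1)), R), 3) = Pow(Add(Mul(Mul(-3, -2), Pow(Add(4, 0), -1)), -3), 3) = Pow(Add(Mul(6, Pow(4, -1)), -3), 3) = Pow(Add(Mul(6, Rational(1, 4)), -3), 3) = Pow(Add(Rational(3, 2), -3), 3) = Pow(Rational(-3, 2), 3) = Rational(-27, 8)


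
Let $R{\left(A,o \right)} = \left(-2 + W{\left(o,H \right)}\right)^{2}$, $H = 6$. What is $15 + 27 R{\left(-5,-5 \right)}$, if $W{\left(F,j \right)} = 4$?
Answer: $123$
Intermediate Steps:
$R{\left(A,o \right)} = 4$ ($R{\left(A,o \right)} = \left(-2 + 4\right)^{2} = 2^{2} = 4$)
$15 + 27 R{\left(-5,-5 \right)} = 15 + 27 \cdot 4 = 15 + 108 = 123$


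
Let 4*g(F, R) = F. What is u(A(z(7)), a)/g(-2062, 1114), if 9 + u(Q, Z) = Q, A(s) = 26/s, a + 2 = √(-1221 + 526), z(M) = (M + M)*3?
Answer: 352/21651 ≈ 0.016258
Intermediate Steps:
g(F, R) = F/4
z(M) = 6*M (z(M) = (2*M)*3 = 6*M)
a = -2 + I*√695 (a = -2 + √(-1221 + 526) = -2 + √(-695) = -2 + I*√695 ≈ -2.0 + 26.363*I)
u(Q, Z) = -9 + Q
u(A(z(7)), a)/g(-2062, 1114) = (-9 + 26/((6*7)))/(((¼)*(-2062))) = (-9 + 26/42)/(-1031/2) = (-9 + 26*(1/42))*(-2/1031) = (-9 + 13/21)*(-2/1031) = -176/21*(-2/1031) = 352/21651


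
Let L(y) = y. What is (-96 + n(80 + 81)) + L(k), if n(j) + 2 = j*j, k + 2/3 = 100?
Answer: 77767/3 ≈ 25922.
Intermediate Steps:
k = 298/3 (k = -⅔ + 100 = 298/3 ≈ 99.333)
n(j) = -2 + j² (n(j) = -2 + j*j = -2 + j²)
(-96 + n(80 + 81)) + L(k) = (-96 + (-2 + (80 + 81)²)) + 298/3 = (-96 + (-2 + 161²)) + 298/3 = (-96 + (-2 + 25921)) + 298/3 = (-96 + 25919) + 298/3 = 25823 + 298/3 = 77767/3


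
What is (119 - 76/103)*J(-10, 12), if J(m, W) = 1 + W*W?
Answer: 1766245/103 ≈ 17148.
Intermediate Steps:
J(m, W) = 1 + W²
(119 - 76/103)*J(-10, 12) = (119 - 76/103)*(1 + 12²) = (119 - 76*1/103)*(1 + 144) = (119 - 76/103)*145 = (12181/103)*145 = 1766245/103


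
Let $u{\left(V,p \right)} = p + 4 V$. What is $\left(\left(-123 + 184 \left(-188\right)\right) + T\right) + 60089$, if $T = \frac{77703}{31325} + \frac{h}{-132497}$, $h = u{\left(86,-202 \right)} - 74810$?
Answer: $\frac{105326622742841}{4150468525} \approx 25377.0$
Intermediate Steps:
$h = -74668$ ($h = \left(-202 + 4 \cdot 86\right) - 74810 = \left(-202 + 344\right) - 74810 = 142 - 74810 = -74668$)
$T = \frac{12634389491}{4150468525}$ ($T = \frac{77703}{31325} - \frac{74668}{-132497} = 77703 \cdot \frac{1}{31325} - - \frac{74668}{132497} = \frac{77703}{31325} + \frac{74668}{132497} = \frac{12634389491}{4150468525} \approx 3.0441$)
$\left(\left(-123 + 184 \left(-188\right)\right) + T\right) + 60089 = \left(\left(-123 + 184 \left(-188\right)\right) + \frac{12634389491}{4150468525}\right) + 60089 = \left(\left(-123 - 34592\right) + \frac{12634389491}{4150468525}\right) + 60089 = \left(-34715 + \frac{12634389491}{4150468525}\right) + 60089 = - \frac{144070880455884}{4150468525} + 60089 = \frac{105326622742841}{4150468525}$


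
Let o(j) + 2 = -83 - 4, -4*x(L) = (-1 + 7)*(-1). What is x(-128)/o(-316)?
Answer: -3/178 ≈ -0.016854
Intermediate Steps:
x(L) = 3/2 (x(L) = -(-1 + 7)*(-1)/4 = -3*(-1)/2 = -¼*(-6) = 3/2)
o(j) = -89 (o(j) = -2 + (-83 - 4) = -2 - 87 = -89)
x(-128)/o(-316) = (3/2)/(-89) = (3/2)*(-1/89) = -3/178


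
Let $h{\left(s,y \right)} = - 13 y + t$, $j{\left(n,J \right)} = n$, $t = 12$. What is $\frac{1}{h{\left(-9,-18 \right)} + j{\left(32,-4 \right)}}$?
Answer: $\frac{1}{278} \approx 0.0035971$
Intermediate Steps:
$h{\left(s,y \right)} = 12 - 13 y$ ($h{\left(s,y \right)} = - 13 y + 12 = 12 - 13 y$)
$\frac{1}{h{\left(-9,-18 \right)} + j{\left(32,-4 \right)}} = \frac{1}{\left(12 - -234\right) + 32} = \frac{1}{\left(12 + 234\right) + 32} = \frac{1}{246 + 32} = \frac{1}{278}$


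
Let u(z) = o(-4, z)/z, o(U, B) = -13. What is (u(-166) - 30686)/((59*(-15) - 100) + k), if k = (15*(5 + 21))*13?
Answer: -5093863/678110 ≈ -7.5119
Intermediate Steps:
u(z) = -13/z
k = 5070 (k = (15*26)*13 = 390*13 = 5070)
(u(-166) - 30686)/((59*(-15) - 100) + k) = (-13/(-166) - 30686)/((59*(-15) - 100) + 5070) = (-13*(-1/166) - 30686)/((-885 - 100) + 5070) = (13/166 - 30686)/(-985 + 5070) = -5093863/166/4085 = -5093863/166*1/4085 = -5093863/678110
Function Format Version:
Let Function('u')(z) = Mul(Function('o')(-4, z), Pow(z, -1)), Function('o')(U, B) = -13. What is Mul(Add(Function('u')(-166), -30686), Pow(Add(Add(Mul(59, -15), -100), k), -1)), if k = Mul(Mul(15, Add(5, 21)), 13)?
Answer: Rational(-5093863, 678110) ≈ -7.5119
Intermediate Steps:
Function('u')(z) = Mul(-13, Pow(z, -1))
k = 5070 (k = Mul(Mul(15, 26), 13) = Mul(390, 13) = 5070)
Mul(Add(Function('u')(-166), -30686), Pow(Add(Add(Mul(59, -15), -100), k), -1)) = Mul(Add(Mul(-13, Pow(-166, -1)), -30686), Pow(Add(Add(Mul(59, -15), -100), 5070), -1)) = Mul(Add(Mul(-13, Rational(-1, 166)), -30686), Pow(Add(Add(-885, -100), 5070), -1)) = Mul(Add(Rational(13, 166), -30686), Pow(Add(-985, 5070), -1)) = Mul(Rational(-5093863, 166), Pow(4085, -1)) = Mul(Rational(-5093863, 166), Rational(1, 4085)) = Rational(-5093863, 678110)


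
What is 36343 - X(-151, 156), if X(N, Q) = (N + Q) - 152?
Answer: 36490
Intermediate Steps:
X(N, Q) = -152 + N + Q
36343 - X(-151, 156) = 36343 - (-152 - 151 + 156) = 36343 - 1*(-147) = 36343 + 147 = 36490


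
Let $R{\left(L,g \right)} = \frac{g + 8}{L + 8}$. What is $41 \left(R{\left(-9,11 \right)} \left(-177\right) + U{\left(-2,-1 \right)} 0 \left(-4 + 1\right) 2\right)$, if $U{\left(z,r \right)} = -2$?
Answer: $137883$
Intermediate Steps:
$R{\left(L,g \right)} = \frac{8 + g}{8 + L}$
$41 \left(R{\left(-9,11 \right)} \left(-177\right) + U{\left(-2,-1 \right)} 0 \left(-4 + 1\right) 2\right) = 41 \left(\frac{8 + 11}{8 - 9} \left(-177\right) + - 2 \cdot 0 \left(-4 + 1\right) 2\right) = 41 \left(\frac{1}{-1} \cdot 19 \left(-177\right) + - 2 \cdot 0 \left(-3\right) 2\right) = 41 \left(\left(-1\right) 19 \left(-177\right) + \left(-2\right) 0 \cdot 2\right) = 41 \left(\left(-19\right) \left(-177\right) + 0 \cdot 2\right) = 41 \left(3363 + 0\right) = 41 \cdot 3363 = 137883$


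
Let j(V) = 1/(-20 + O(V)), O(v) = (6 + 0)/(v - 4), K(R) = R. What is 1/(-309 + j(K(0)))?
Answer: -43/13289 ≈ -0.0032358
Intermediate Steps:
O(v) = 6/(-4 + v)
j(V) = 1/(-20 + 6/(-4 + V))
1/(-309 + j(K(0))) = 1/(-309 + (4 - 1*0)/(2*(-43 + 10*0))) = 1/(-309 + (4 + 0)/(2*(-43 + 0))) = 1/(-309 + (½)*4/(-43)) = 1/(-309 + (½)*(-1/43)*4) = 1/(-309 - 2/43) = 1/(-13289/43) = -43/13289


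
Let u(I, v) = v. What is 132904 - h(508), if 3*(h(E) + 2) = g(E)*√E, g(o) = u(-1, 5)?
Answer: 132906 - 10*√127/3 ≈ 1.3287e+5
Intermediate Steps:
g(o) = 5
h(E) = -2 + 5*√E/3 (h(E) = -2 + (5*√E)/3 = -2 + 5*√E/3)
132904 - h(508) = 132904 - (-2 + 5*√508/3) = 132904 - (-2 + 5*(2*√127)/3) = 132904 - (-2 + 10*√127/3) = 132904 + (2 - 10*√127/3) = 132906 - 10*√127/3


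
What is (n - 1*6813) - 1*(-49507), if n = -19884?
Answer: 22810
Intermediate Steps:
(n - 1*6813) - 1*(-49507) = (-19884 - 1*6813) - 1*(-49507) = (-19884 - 6813) + 49507 = -26697 + 49507 = 22810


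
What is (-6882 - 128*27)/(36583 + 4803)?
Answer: -5169/20693 ≈ -0.24979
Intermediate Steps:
(-6882 - 128*27)/(36583 + 4803) = (-6882 - 3456)/41386 = -10338*1/41386 = -5169/20693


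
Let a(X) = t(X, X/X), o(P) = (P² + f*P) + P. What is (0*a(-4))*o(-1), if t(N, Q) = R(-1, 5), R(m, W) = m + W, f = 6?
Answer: 0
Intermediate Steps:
R(m, W) = W + m
t(N, Q) = 4 (t(N, Q) = 5 - 1 = 4)
o(P) = P² + 7*P (o(P) = (P² + 6*P) + P = P² + 7*P)
a(X) = 4
(0*a(-4))*o(-1) = (0*4)*(-(7 - 1)) = 0*(-1*6) = 0*(-6) = 0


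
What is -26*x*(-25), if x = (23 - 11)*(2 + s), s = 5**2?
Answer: 210600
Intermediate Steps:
s = 25
x = 324 (x = (23 - 11)*(2 + 25) = 12*27 = 324)
-26*x*(-25) = -26*324*(-25) = -8424*(-25) = 210600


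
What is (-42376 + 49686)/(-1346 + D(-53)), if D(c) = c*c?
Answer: 7310/1463 ≈ 4.9966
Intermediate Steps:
D(c) = c²
(-42376 + 49686)/(-1346 + D(-53)) = (-42376 + 49686)/(-1346 + (-53)²) = 7310/(-1346 + 2809) = 7310/1463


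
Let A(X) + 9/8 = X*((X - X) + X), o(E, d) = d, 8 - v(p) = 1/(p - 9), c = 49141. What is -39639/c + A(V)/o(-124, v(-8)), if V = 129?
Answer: 111163768899/53858536 ≈ 2064.0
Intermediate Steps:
v(p) = 8 - 1/(-9 + p) (v(p) = 8 - 1/(p - 9) = 8 - 1/(-9 + p))
A(X) = -9/8 + X² (A(X) = -9/8 + X*((X - X) + X) = -9/8 + X*(0 + X) = -9/8 + X*X = -9/8 + X²)
-39639/c + A(V)/o(-124, v(-8)) = -39639/49141 + (-9/8 + 129²)/(((-73 + 8*(-8))/(-9 - 8))) = -39639*1/49141 + (-9/8 + 16641)/(((-73 - 64)/(-17))) = -39639/49141 + 133119/(8*((-1/17*(-137)))) = -39639/49141 + 133119/(8*(137/17)) = -39639/49141 + (133119/8)*(17/137) = -39639/49141 + 2263023/1096 = 111163768899/53858536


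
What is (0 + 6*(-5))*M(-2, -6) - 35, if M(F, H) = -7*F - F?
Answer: -515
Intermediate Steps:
M(F, H) = -8*F
(0 + 6*(-5))*M(-2, -6) - 35 = (0 + 6*(-5))*(-8*(-2)) - 35 = (0 - 30)*16 - 35 = -30*16 - 35 = -480 - 35 = -515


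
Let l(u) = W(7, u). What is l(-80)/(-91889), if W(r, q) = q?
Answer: 80/91889 ≈ 0.00087062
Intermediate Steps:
l(u) = u
l(-80)/(-91889) = -80/(-91889) = -80*(-1/91889) = 80/91889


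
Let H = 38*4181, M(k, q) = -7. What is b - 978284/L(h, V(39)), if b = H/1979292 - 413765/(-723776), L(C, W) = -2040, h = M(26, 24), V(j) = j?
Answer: 14618330745678463/30441985990080 ≈ 480.20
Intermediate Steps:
H = 158878
h = -7
b = 233488459427/358141011648 (b = 158878/1979292 - 413765/(-723776) = 158878*(1/1979292) - 413765*(-1/723776) = 79439/989646 + 413765/723776 = 233488459427/358141011648 ≈ 0.65195)
b - 978284/L(h, V(39)) = 233488459427/358141011648 - 978284/(-2040) = 233488459427/358141011648 - 978284*(-1/2040) = 233488459427/358141011648 + 244571/510 = 14618330745678463/30441985990080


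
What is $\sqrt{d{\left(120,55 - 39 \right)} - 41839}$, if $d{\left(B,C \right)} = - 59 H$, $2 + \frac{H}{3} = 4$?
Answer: $i \sqrt{42193} \approx 205.41 i$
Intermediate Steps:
$H = 6$ ($H = -6 + 3 \cdot 4 = -6 + 12 = 6$)
$d{\left(B,C \right)} = -354$ ($d{\left(B,C \right)} = \left(-59\right) 6 = -354$)
$\sqrt{d{\left(120,55 - 39 \right)} - 41839} = \sqrt{-354 - 41839} = \sqrt{-42193} = i \sqrt{42193}$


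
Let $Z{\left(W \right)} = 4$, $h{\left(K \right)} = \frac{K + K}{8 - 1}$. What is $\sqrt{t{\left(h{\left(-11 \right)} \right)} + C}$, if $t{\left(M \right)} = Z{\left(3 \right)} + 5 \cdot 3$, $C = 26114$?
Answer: $\sqrt{26133} \approx 161.66$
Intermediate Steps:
$h{\left(K \right)} = \frac{2 K}{7}$
$t{\left(M \right)} = 19$ ($t{\left(M \right)} = 4 + 5 \cdot 3 = 4 + 15 = 19$)
$\sqrt{t{\left(h{\left(-11 \right)} \right)} + C} = \sqrt{19 + 26114} = \sqrt{26133}$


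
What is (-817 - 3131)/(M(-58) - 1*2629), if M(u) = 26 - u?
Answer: 3948/2545 ≈ 1.5513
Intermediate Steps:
(-817 - 3131)/(M(-58) - 1*2629) = (-817 - 3131)/((26 - 1*(-58)) - 1*2629) = -3948/((26 + 58) - 2629) = -3948/(84 - 2629) = -3948/(-2545) = -3948*(-1/2545) = 3948/2545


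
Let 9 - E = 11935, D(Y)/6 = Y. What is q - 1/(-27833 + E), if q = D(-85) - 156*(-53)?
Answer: 308450323/39759 ≈ 7758.0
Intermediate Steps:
D(Y) = 6*Y
E = -11926 (E = 9 - 1*11935 = 9 - 11935 = -11926)
q = 7758 (q = 6*(-85) - 156*(-53) = -510 + 8268 = 7758)
q - 1/(-27833 + E) = 7758 - 1/(-27833 - 11926) = 7758 - 1/(-39759) = 7758 - 1*(-1/39759) = 7758 + 1/39759 = 308450323/39759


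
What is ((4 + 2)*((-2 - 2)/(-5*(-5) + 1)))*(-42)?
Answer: 504/13 ≈ 38.769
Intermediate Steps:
((4 + 2)*((-2 - 2)/(-5*(-5) + 1)))*(-42) = (6*(-4/(25 + 1)))*(-42) = (6*(-4/26))*(-42) = (6*(-4*1/26))*(-42) = (6*(-2/13))*(-42) = -12/13*(-42) = 504/13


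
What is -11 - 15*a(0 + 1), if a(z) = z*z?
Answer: -26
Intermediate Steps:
a(z) = z**2
-11 - 15*a(0 + 1) = -11 - 15*(0 + 1)**2 = -11 - 15*1**2 = -11 - 15*1 = -11 - 15 = -26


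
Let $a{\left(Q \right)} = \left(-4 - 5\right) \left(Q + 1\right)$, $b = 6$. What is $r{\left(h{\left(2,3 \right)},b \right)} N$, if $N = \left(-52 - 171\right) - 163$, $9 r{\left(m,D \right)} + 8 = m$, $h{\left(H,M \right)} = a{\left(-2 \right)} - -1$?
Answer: $- \frac{772}{9} \approx -85.778$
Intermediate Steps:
$a{\left(Q \right)} = -9 - 9 Q$ ($a{\left(Q \right)} = - 9 \left(1 + Q\right) = -9 - 9 Q$)
$h{\left(H,M \right)} = 10$ ($h{\left(H,M \right)} = \left(-9 - -18\right) - -1 = \left(-9 + 18\right) + 1 = 9 + 1 = 10$)
$r{\left(m,D \right)} = - \frac{8}{9} + \frac{m}{9}$
$N = -386$ ($N = -223 - 163 = -386$)
$r{\left(h{\left(2,3 \right)},b \right)} N = \left(- \frac{8}{9} + \frac{1}{9} \cdot 10\right) \left(-386\right) = \left(- \frac{8}{9} + \frac{10}{9}\right) \left(-386\right) = \frac{2}{9} \left(-386\right) = - \frac{772}{9}$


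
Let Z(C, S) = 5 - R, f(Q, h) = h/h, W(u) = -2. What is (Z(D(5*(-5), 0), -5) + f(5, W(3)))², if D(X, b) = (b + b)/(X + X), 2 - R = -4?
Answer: 0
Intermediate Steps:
R = 6 (R = 2 - 1*(-4) = 2 + 4 = 6)
f(Q, h) = 1
D(X, b) = b/X (D(X, b) = (2*b)/((2*X)) = (2*b)*(1/(2*X)) = b/X)
Z(C, S) = -1 (Z(C, S) = 5 - 1*6 = 5 - 6 = -1)
(Z(D(5*(-5), 0), -5) + f(5, W(3)))² = (-1 + 1)² = 0² = 0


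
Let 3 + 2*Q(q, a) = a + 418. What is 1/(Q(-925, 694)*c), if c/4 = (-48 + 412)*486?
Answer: 1/392373072 ≈ 2.5486e-9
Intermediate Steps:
Q(q, a) = 415/2 + a/2 (Q(q, a) = -3/2 + (a + 418)/2 = -3/2 + (418 + a)/2 = -3/2 + (209 + a/2) = 415/2 + a/2)
c = 707616 (c = 4*((-48 + 412)*486) = 4*(364*486) = 4*176904 = 707616)
1/(Q(-925, 694)*c) = 1/((415/2 + (1/2)*694)*707616) = (1/707616)/(415/2 + 347) = (1/707616)/(1109/2) = (2/1109)*(1/707616) = 1/392373072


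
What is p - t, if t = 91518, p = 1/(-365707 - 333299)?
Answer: -63971631109/699006 ≈ -91518.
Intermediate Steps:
p = -1/699006 (p = 1/(-699006) = -1/699006 ≈ -1.4306e-6)
p - t = -1/699006 - 1*91518 = -1/699006 - 91518 = -63971631109/699006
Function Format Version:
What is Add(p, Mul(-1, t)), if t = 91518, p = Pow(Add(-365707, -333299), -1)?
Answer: Rational(-63971631109, 699006) ≈ -91518.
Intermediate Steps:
p = Rational(-1, 699006) (p = Pow(-699006, -1) = Rational(-1, 699006) ≈ -1.4306e-6)
Add(p, Mul(-1, t)) = Add(Rational(-1, 699006), Mul(-1, 91518)) = Add(Rational(-1, 699006), -91518) = Rational(-63971631109, 699006)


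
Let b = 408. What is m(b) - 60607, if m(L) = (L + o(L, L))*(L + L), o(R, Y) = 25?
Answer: 292721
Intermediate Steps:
m(L) = 2*L*(25 + L) (m(L) = (L + 25)*(L + L) = (25 + L)*(2*L) = 2*L*(25 + L))
m(b) - 60607 = 2*408*(25 + 408) - 60607 = 2*408*433 - 60607 = 353328 - 60607 = 292721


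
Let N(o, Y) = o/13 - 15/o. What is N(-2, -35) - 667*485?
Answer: -8410679/26 ≈ -3.2349e+5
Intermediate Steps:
N(o, Y) = -15/o + o/13 (N(o, Y) = o*(1/13) - 15/o = o/13 - 15/o = -15/o + o/13)
N(-2, -35) - 667*485 = (-15/(-2) + (1/13)*(-2)) - 667*485 = (-15*(-½) - 2/13) - 323495 = (15/2 - 2/13) - 323495 = 191/26 - 323495 = -8410679/26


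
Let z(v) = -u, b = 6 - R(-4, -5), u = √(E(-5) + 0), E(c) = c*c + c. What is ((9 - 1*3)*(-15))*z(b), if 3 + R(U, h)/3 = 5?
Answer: 180*√5 ≈ 402.49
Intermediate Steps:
E(c) = c + c² (E(c) = c² + c = c + c²)
R(U, h) = 6 (R(U, h) = -9 + 3*5 = -9 + 15 = 6)
u = 2*√5 (u = √(-5*(1 - 5) + 0) = √(-5*(-4) + 0) = √(20 + 0) = √20 = 2*√5 ≈ 4.4721)
b = 0 (b = 6 - 1*6 = 6 - 6 = 0)
z(v) = -2*√5
((9 - 1*3)*(-15))*z(b) = ((9 - 1*3)*(-15))*(-2*√5) = ((9 - 3)*(-15))*(-2*√5) = (6*(-15))*(-2*√5) = -(-180)*√5 = 180*√5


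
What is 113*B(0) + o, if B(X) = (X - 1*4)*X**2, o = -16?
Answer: -16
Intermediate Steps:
B(X) = X**2*(-4 + X) (B(X) = (X - 4)*X**2 = (-4 + X)*X**2 = X**2*(-4 + X))
113*B(0) + o = 113*(0**2*(-4 + 0)) - 16 = 113*(0*(-4)) - 16 = 113*0 - 16 = 0 - 16 = -16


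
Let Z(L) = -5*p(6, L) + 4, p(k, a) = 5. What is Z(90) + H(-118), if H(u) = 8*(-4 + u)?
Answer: -997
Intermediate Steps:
H(u) = -32 + 8*u
Z(L) = -21 (Z(L) = -5*5 + 4 = -25 + 4 = -21)
Z(90) + H(-118) = -21 + (-32 + 8*(-118)) = -21 + (-32 - 944) = -21 - 976 = -997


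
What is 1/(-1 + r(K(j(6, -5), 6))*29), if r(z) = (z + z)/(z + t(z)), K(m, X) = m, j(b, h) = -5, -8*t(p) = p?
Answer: 7/457 ≈ 0.015317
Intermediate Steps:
t(p) = -p/8
r(z) = 16/7 (r(z) = (z + z)/(z - z/8) = (2*z)/((7*z/8)) = (2*z)*(8/(7*z)) = 16/7)
1/(-1 + r(K(j(6, -5), 6))*29) = 1/(-1 + (16/7)*29) = 1/(-1 + 464/7) = 1/(457/7) = 7/457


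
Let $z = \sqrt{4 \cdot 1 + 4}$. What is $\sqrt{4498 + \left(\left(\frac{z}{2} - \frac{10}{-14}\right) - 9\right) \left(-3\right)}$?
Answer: $\frac{\sqrt{221620 - 147 \sqrt{2}}}{7} \approx 67.221$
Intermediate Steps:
$z = 2 \sqrt{2}$ ($z = \sqrt{4 + 4} = \sqrt{8} = 2 \sqrt{2} \approx 2.8284$)
$\sqrt{4498 + \left(\left(\frac{z}{2} - \frac{10}{-14}\right) - 9\right) \left(-3\right)} = \sqrt{4498 + \left(\left(\frac{2 \sqrt{2}}{2} - \frac{10}{-14}\right) - 9\right) \left(-3\right)} = \sqrt{4498 + \left(\left(2 \sqrt{2} \cdot \frac{1}{2} - - \frac{5}{7}\right) - 9\right) \left(-3\right)} = \sqrt{4498 + \left(\left(\sqrt{2} + \frac{5}{7}\right) - 9\right) \left(-3\right)} = \sqrt{4498 + \left(\left(\frac{5}{7} + \sqrt{2}\right) - 9\right) \left(-3\right)} = \sqrt{4498 + \left(- \frac{58}{7} + \sqrt{2}\right) \left(-3\right)} = \sqrt{4498 + \left(\frac{174}{7} - 3 \sqrt{2}\right)} = \sqrt{\frac{31660}{7} - 3 \sqrt{2}}$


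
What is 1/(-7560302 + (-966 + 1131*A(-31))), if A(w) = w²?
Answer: -1/6474377 ≈ -1.5445e-7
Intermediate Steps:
1/(-7560302 + (-966 + 1131*A(-31))) = 1/(-7560302 + (-966 + 1131*(-31)²)) = 1/(-7560302 + (-966 + 1131*961)) = 1/(-7560302 + (-966 + 1086891)) = 1/(-7560302 + 1085925) = 1/(-6474377) = -1/6474377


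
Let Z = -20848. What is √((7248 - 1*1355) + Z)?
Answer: I*√14955 ≈ 122.29*I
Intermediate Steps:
√((7248 - 1*1355) + Z) = √((7248 - 1*1355) - 20848) = √((7248 - 1355) - 20848) = √(5893 - 20848) = √(-14955) = I*√14955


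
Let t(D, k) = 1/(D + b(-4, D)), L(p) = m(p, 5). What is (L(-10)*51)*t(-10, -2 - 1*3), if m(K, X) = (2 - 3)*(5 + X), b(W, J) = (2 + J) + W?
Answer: 255/11 ≈ 23.182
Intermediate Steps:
b(W, J) = 2 + J + W
m(K, X) = -5 - X (m(K, X) = -(5 + X) = -5 - X)
L(p) = -10 (L(p) = -5 - 1*5 = -5 - 5 = -10)
t(D, k) = 1/(-2 + 2*D) (t(D, k) = 1/(D + (2 + D - 4)) = 1/(D + (-2 + D)) = 1/(-2 + 2*D))
(L(-10)*51)*t(-10, -2 - 1*3) = (-10*51)*(1/(2*(-1 - 10))) = -255/(-11) = -255*(-1)/11 = -510*(-1/22) = 255/11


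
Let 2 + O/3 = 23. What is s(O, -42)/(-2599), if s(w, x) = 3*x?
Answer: 126/2599 ≈ 0.048480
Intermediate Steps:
O = 63 (O = -6 + 3*23 = -6 + 69 = 63)
s(O, -42)/(-2599) = (3*(-42))/(-2599) = -126*(-1/2599) = 126/2599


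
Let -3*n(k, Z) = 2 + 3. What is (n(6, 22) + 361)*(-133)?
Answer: -143374/3 ≈ -47791.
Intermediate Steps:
n(k, Z) = -5/3 (n(k, Z) = -(2 + 3)/3 = -1/3*5 = -5/3)
(n(6, 22) + 361)*(-133) = (-5/3 + 361)*(-133) = (1078/3)*(-133) = -143374/3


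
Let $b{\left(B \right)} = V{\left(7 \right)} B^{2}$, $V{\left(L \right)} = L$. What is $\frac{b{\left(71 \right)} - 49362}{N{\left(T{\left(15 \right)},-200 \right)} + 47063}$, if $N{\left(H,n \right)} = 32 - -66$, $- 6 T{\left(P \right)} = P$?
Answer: $- \frac{14075}{47161} \approx -0.29845$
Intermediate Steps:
$T{\left(P \right)} = - \frac{P}{6}$
$N{\left(H,n \right)} = 98$ ($N{\left(H,n \right)} = 32 + 66 = 98$)
$b{\left(B \right)} = 7 B^{2}$
$\frac{b{\left(71 \right)} - 49362}{N{\left(T{\left(15 \right)},-200 \right)} + 47063} = \frac{7 \cdot 71^{2} - 49362}{98 + 47063} = \frac{7 \cdot 5041 - 49362}{47161} = \left(35287 - 49362\right) \frac{1}{47161} = \left(-14075\right) \frac{1}{47161} = - \frac{14075}{47161}$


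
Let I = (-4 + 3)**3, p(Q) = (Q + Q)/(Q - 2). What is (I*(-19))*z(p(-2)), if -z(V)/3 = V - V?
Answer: 0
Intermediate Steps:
p(Q) = 2*Q/(-2 + Q) (p(Q) = (2*Q)/(-2 + Q) = 2*Q/(-2 + Q))
z(V) = 0 (z(V) = -3*(V - V) = -3*0 = 0)
I = -1 (I = (-1)**3 = -1)
(I*(-19))*z(p(-2)) = -1*(-19)*0 = 19*0 = 0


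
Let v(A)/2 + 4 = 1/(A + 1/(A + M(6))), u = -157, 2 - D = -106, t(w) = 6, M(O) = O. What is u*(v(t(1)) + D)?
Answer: -1149868/73 ≈ -15752.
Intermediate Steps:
D = 108 (D = 2 - 1*(-106) = 2 + 106 = 108)
v(A) = -8 + 2/(A + 1/(6 + A)) (v(A) = -8 + 2/(A + 1/(A + 6)) = -8 + 2/(A + 1/(6 + A)))
u*(v(t(1)) + D) = -157*(2*(2 - 23*6 - 4*6²)/(1 + 6² + 6*6) + 108) = -157*(2*(2 - 138 - 4*36)/(1 + 36 + 36) + 108) = -157*(2*(2 - 138 - 144)/73 + 108) = -157*(2*(1/73)*(-280) + 108) = -157*(-560/73 + 108) = -157*7324/73 = -1149868/73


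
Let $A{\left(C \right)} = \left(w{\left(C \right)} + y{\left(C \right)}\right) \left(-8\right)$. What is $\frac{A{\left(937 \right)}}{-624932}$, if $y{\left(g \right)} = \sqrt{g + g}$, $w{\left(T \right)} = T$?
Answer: $\frac{1874}{156233} + \frac{2 \sqrt{1874}}{156233} \approx 0.012549$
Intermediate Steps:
$y{\left(g \right)} = \sqrt{2} \sqrt{g}$ ($y{\left(g \right)} = \sqrt{2 g} = \sqrt{2} \sqrt{g}$)
$A{\left(C \right)} = - 8 C - 8 \sqrt{2} \sqrt{C}$ ($A{\left(C \right)} = \left(C + \sqrt{2} \sqrt{C}\right) \left(-8\right) = - 8 C - 8 \sqrt{2} \sqrt{C}$)
$\frac{A{\left(937 \right)}}{-624932} = \frac{\left(-8\right) 937 - 8 \sqrt{2} \sqrt{937}}{-624932} = \left(-7496 - 8 \sqrt{1874}\right) \left(- \frac{1}{624932}\right) = \frac{1874}{156233} + \frac{2 \sqrt{1874}}{156233}$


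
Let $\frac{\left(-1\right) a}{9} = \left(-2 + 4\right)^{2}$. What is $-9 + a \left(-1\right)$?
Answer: $27$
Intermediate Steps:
$a = -36$ ($a = - 9 \left(-2 + 4\right)^{2} = - 9 \cdot 2^{2} = \left(-9\right) 4 = -36$)
$-9 + a \left(-1\right) = -9 - -36 = -9 + 36 = 27$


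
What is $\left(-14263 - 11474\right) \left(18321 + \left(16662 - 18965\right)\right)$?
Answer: $-412255266$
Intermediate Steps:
$\left(-14263 - 11474\right) \left(18321 + \left(16662 - 18965\right)\right) = - 25737 \left(18321 - 2303\right) = \left(-25737\right) 16018 = -412255266$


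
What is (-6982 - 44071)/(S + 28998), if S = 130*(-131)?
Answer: -51053/11968 ≈ -4.2658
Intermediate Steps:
S = -17030
(-6982 - 44071)/(S + 28998) = (-6982 - 44071)/(-17030 + 28998) = -51053/11968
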